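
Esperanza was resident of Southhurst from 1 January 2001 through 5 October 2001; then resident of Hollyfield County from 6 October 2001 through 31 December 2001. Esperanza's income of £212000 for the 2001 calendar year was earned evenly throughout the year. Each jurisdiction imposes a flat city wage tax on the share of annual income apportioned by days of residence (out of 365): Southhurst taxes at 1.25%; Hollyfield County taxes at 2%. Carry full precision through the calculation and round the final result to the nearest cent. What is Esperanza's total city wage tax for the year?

£3028.99

Southhurst, 1 January – 5 October 2001: 278 days → £212000 × 1.25% × 278/365 = £2018.3562
Hollyfield County, 6 October – 31 December 2001: 87 days → £212000 × 2% × 87/365 = £1010.6301
Total = £3028.9863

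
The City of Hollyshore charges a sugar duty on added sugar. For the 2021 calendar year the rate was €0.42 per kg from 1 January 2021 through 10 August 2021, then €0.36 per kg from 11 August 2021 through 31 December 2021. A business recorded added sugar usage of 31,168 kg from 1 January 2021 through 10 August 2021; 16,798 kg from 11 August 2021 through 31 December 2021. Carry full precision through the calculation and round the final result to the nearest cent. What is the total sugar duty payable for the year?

1 January – 10 August 2021: 31,168 kg at €0.42/kg → €13,090.56
11 August – 31 December 2021: 16,798 kg at €0.36/kg → €6,047.28

€19,137.84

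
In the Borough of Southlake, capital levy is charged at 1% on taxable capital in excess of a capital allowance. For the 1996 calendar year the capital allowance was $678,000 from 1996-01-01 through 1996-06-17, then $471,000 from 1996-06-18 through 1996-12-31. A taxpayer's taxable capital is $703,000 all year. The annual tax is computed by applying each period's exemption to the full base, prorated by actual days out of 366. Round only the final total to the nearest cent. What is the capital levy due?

1996-01-01 to 1996-06-17: 169 days, exemption $678,000 → ($703,000 − $678,000) × 1% × 169/366 = $115.4372
1996-06-18 to 1996-12-31: 197 days, exemption $471,000 → ($703,000 − $471,000) × 1% × 197/366 = $1,248.7432
Total = $1,364.1803

$1,364.18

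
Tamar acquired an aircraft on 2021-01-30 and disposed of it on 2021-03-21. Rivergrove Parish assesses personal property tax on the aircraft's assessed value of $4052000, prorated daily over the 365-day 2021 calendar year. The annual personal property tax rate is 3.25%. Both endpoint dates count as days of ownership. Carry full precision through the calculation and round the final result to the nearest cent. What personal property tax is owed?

$18400.52

Days held (2021-01-30 to 2021-03-21): 51 out of 365
Tax = $4052000 × 3.25% × 51/365 = $18400.5205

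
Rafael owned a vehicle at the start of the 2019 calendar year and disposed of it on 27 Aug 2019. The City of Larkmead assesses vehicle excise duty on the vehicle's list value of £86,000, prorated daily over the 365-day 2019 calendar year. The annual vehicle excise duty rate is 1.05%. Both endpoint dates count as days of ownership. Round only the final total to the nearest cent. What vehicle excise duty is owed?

Days held (1 Jan – 27 Aug 2019): 239 out of 365
Tax = £86,000 × 1.05% × 239/365 = £591.2795

£591.28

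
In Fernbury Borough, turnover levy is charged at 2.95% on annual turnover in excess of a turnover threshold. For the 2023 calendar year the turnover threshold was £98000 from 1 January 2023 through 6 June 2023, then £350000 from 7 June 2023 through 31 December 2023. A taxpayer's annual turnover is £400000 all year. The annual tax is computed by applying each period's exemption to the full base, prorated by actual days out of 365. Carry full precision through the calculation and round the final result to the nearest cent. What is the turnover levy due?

1 January – 6 June 2023: 157 days, exemption £98000 → (£400000 − £98000) × 2.95% × 157/365 = £3832.0904
7 June – 31 December 2023: 208 days, exemption £350000 → (£400000 − £350000) × 2.95% × 208/365 = £840.5479
Total = £4672.6384

£4672.64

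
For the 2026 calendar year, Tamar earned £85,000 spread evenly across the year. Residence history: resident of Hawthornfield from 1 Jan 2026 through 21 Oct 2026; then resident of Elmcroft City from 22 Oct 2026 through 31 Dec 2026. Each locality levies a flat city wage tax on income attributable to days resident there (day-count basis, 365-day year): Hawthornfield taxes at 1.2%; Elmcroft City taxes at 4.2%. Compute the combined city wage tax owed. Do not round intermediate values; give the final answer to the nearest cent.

£1,516.03

Hawthornfield, 1 Jan – 21 Oct 2026: 294 days → £85,000 × 1.2% × 294/365 = £821.5890
Elmcroft City, 22 Oct – 31 Dec 2026: 71 days → £85,000 × 4.2% × 71/365 = £694.4384
Total = £1,516.0274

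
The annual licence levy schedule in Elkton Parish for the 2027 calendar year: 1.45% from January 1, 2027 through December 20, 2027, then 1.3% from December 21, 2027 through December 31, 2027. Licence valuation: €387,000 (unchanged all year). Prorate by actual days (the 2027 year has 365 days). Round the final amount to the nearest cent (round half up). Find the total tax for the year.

January 1 – December 20, 2027: 354 days at 1.45% → €387,000 × 1.45% × 354/365 = €5,442.3863
December 21 – December 31, 2027: 11 days at 1.3% → €387,000 × 1.3% × 11/365 = €151.6192
Total = €5,594.0055

€5,594.01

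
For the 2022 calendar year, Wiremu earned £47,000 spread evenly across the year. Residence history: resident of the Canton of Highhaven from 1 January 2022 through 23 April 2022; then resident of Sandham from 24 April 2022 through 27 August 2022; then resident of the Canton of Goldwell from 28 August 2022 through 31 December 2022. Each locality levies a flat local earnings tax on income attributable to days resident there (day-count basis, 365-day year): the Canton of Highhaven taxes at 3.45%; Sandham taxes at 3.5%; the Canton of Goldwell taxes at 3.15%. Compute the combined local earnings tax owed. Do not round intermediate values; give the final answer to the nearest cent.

£1,580.94

The Canton of Highhaven, 1 January – 23 April 2022: 113 days → £47,000 × 3.45% × 113/365 = £501.9986
Sandham, 24 April – 27 August 2022: 126 days → £47,000 × 3.5% × 126/365 = £567.8630
The Canton of Goldwell, 28 August – 31 December 2022: 126 days → £47,000 × 3.15% × 126/365 = £511.0767
Total = £1,580.9384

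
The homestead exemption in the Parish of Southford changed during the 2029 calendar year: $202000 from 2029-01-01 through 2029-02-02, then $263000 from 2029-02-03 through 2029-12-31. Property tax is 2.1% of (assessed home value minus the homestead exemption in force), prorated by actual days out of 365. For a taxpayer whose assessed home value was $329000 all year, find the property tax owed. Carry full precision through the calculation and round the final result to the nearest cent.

$1501.82

2029-01-01 to 2029-02-02: 33 days, exemption $202000 → ($329000 − $202000) × 2.1% × 33/365 = $241.1260
2029-02-03 to 2029-12-31: 332 days, exemption $263000 → ($329000 − $263000) × 2.1% × 332/365 = $1260.6904
Total = $1501.8164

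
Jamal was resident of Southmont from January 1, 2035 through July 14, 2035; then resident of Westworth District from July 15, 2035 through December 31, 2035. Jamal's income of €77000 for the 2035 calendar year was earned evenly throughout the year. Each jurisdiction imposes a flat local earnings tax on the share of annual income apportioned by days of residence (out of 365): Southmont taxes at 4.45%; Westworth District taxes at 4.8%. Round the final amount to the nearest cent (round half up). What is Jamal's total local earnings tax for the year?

Southmont, January 1 – July 14, 2035: 195 days → €77000 × 4.45% × 195/365 = €1830.5959
Westworth District, July 15 – December 31, 2035: 170 days → €77000 × 4.8% × 170/365 = €1721.4247
Total = €3552.0205

€3552.02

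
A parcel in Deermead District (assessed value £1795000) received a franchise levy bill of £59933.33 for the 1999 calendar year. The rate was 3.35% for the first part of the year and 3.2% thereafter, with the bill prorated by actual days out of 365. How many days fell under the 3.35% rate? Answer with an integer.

Let d = days at the first rate; then 365 − d days at the second rate.
£1795000 × [3.35%·d + 3.2%·(365−d)] / 365 = £59933.33
Solving gives d = 338, so the new rate took effect on 5 December 1999.

338 days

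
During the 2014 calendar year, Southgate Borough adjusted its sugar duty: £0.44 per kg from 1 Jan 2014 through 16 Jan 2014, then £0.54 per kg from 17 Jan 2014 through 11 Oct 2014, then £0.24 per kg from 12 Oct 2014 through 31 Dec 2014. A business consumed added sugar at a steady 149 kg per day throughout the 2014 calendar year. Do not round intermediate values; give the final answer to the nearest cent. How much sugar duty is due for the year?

1 Jan – 16 Jan 2014: 16 days × 149 kg/day = 2,384 kg at £0.44/kg → £1,048.96
17 Jan – 11 Oct 2014: 268 days × 149 kg/day = 39,932 kg at £0.54/kg → £21,563.28
12 Oct – 31 Dec 2014: 81 days × 149 kg/day = 12,069 kg at £0.24/kg → £2,896.56

£25,508.80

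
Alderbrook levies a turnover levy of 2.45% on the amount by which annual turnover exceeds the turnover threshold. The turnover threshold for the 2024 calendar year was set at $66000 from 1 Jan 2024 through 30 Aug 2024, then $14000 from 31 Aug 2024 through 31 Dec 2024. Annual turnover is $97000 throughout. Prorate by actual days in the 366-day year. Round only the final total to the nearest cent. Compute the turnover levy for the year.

$1187.65

1 Jan – 30 Aug 2024: 243 days, exemption $66000 → ($97000 − $66000) × 2.45% × 243/366 = $504.2582
31 Aug – 31 Dec 2024: 123 days, exemption $14000 → ($97000 − $14000) × 2.45% × 123/366 = $683.3893
Total = $1187.6475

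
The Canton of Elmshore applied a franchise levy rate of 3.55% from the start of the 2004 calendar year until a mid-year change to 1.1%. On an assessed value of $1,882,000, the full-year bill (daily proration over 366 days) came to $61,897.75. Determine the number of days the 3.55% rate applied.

Let d = days at the first rate; then 366 − d days at the second rate.
$1,882,000 × [3.55%·d + 1.1%·(366−d)] / 366 = $61,897.75
Solving gives d = 327, so the new rate took effect on November 23, 2004.

327 days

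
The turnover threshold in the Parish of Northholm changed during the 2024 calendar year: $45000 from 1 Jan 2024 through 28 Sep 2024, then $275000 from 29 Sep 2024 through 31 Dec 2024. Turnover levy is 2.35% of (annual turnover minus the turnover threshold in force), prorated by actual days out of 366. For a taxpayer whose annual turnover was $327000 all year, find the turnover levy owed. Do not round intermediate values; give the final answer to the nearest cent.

$5238.83

1 Jan – 28 Sep 2024: 272 days, exemption $45000 → ($327000 − $45000) × 2.35% × 272/366 = $4924.9836
29 Sep – 31 Dec 2024: 94 days, exemption $275000 → ($327000 − $275000) × 2.35% × 94/366 = $313.8470
Total = $5238.8306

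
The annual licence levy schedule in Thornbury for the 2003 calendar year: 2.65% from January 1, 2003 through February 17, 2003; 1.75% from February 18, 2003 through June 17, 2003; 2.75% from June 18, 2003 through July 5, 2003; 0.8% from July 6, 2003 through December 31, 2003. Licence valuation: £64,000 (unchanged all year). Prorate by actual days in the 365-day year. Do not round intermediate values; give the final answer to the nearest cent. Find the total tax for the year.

£929.14

January 1 – February 17, 2003: 48 days at 2.65% → £64,000 × 2.65% × 48/365 = £223.0356
February 18 – June 17, 2003: 120 days at 1.75% → £64,000 × 1.75% × 120/365 = £368.2192
June 18 – July 5, 2003: 18 days at 2.75% → £64,000 × 2.75% × 18/365 = £86.7945
July 6 – December 31, 2003: 179 days at 0.8% → £64,000 × 0.8% × 179/365 = £251.0904
Total = £929.1397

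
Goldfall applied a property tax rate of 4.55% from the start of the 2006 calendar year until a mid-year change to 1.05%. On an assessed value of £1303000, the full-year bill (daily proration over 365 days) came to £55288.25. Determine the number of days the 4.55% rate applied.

333 days

Let d = days at the first rate; then 365 − d days at the second rate.
£1303000 × [4.55%·d + 1.05%·(365−d)] / 365 = £55288.25
Solving gives d = 333, so the new rate took effect on 30 November 2006.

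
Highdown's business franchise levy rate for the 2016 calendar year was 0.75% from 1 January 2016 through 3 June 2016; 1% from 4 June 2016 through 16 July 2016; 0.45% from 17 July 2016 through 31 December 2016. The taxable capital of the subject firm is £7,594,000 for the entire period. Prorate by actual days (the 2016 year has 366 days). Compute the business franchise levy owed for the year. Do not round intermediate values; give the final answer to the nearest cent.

1 January – 3 June 2016: 155 days at 0.75% → £7,594,000 × 0.75% × 155/366 = £24,120.2869
4 June – 16 July 2016: 43 days at 1% → £7,594,000 × 1% × 43/366 = £8,921.9126
17 July – 31 December 2016: 168 days at 0.45% → £7,594,000 × 0.45% × 168/366 = £15,685.9672
Total = £48,728.1667

£48,728.17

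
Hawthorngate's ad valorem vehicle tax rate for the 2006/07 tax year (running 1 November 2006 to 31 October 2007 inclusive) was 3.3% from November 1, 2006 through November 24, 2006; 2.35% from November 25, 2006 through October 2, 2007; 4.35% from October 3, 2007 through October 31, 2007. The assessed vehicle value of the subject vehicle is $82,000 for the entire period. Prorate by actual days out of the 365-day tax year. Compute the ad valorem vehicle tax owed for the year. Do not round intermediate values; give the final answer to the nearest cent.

$2,108.52

November 1 – November 24, 2006: 24 days at 3.3% → $82,000 × 3.3% × 24/365 = $177.9288
November 25, 2006 – October 2, 2007: 312 days at 2.35% → $82,000 × 2.35% × 312/365 = $1,647.1890
October 3 – October 31, 2007: 29 days at 4.35% → $82,000 × 4.35% × 29/365 = $283.4055
Total = $2,108.5233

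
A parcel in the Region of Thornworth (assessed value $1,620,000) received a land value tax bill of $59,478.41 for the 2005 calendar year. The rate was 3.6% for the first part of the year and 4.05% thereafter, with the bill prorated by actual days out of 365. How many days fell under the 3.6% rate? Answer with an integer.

307 days

Let d = days at the first rate; then 365 − d days at the second rate.
$1,620,000 × [3.6%·d + 4.05%·(365−d)] / 365 = $59,478.41
Solving gives d = 307, so the new rate took effect on November 4, 2005.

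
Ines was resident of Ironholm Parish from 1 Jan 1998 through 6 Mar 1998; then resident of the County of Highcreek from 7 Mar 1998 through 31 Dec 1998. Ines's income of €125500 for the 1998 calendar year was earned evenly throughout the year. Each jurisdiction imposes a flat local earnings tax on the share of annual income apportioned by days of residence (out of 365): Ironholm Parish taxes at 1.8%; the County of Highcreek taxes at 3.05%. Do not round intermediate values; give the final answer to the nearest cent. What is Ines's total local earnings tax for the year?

Ironholm Parish, 1 Jan – 6 Mar 1998: 65 days → €125500 × 1.8% × 65/365 = €402.2877
The County of Highcreek, 7 Mar – 31 Dec 1998: 300 days → €125500 × 3.05% × 300/365 = €3146.0959
Total = €3548.3836

€3548.38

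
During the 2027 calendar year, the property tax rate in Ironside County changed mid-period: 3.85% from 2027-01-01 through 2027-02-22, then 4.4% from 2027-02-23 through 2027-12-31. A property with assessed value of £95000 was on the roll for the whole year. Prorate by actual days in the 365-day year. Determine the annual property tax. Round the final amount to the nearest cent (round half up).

2027-01-01 to 2027-02-22: 53 days at 3.85% → £95000 × 3.85% × 53/365 = £531.0890
2027-02-23 to 2027-12-31: 312 days at 4.4% → £95000 × 4.4% × 312/365 = £3573.0411
Total = £4104.1301

£4104.13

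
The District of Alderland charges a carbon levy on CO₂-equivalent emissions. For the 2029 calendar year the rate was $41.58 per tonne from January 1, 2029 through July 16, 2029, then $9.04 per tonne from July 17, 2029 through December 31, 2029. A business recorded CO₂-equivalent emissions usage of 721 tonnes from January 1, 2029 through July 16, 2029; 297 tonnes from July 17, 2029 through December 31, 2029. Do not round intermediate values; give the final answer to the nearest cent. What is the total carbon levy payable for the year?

January 1 – July 16, 2029: 721 tonnes at $41.58/tonne → $29,979.18
July 17 – December 31, 2029: 297 tonnes at $9.04/tonne → $2,684.88

$32,664.06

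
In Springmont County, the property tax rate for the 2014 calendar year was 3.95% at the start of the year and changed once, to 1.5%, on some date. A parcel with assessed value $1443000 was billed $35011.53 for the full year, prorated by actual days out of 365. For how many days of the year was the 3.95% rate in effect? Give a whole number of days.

Let d = days at the first rate; then 365 − d days at the second rate.
$1443000 × [3.95%·d + 1.5%·(365−d)] / 365 = $35011.53
Solving gives d = 138, so the new rate took effect on 19 May 2014.

138 days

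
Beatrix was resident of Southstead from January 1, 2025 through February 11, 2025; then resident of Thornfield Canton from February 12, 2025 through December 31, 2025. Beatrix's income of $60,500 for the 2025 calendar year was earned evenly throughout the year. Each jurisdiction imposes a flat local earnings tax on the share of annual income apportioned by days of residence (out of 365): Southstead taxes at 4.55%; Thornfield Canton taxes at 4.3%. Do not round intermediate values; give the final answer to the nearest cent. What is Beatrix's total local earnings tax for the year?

Southstead, January 1 – February 11, 2025: 42 days → $60,500 × 4.55% × 42/365 = $316.7548
Thornfield Canton, February 12 – December 31, 2025: 323 days → $60,500 × 4.3% × 323/365 = $2,302.1493
Total = $2,618.9041

$2,618.90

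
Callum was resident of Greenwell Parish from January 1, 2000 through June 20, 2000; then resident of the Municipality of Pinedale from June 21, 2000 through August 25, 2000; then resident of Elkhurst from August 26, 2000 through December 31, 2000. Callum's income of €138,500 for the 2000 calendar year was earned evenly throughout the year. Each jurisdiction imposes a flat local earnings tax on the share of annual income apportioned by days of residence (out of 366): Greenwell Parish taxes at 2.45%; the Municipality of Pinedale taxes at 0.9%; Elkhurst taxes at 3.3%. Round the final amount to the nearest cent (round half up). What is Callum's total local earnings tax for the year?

€3,417.85

Greenwell Parish, January 1 – June 20, 2000: 172 days → €138,500 × 2.45% × 172/366 = €1,594.6421
The Municipality of Pinedale, June 21 – August 25, 2000: 66 days → €138,500 × 0.9% × 66/366 = €224.7787
Elkhurst, August 26 – December 31, 2000: 128 days → €138,500 × 3.3% × 128/366 = €1,598.4262
Total = €3,417.8470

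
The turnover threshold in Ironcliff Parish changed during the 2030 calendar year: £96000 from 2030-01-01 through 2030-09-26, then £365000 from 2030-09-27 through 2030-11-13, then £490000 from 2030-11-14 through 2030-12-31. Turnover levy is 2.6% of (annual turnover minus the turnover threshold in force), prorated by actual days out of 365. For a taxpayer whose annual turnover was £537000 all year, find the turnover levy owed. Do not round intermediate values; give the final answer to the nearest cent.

2030-01-01 to 2030-09-26: 269 days, exemption £96000 → (£537000 − £96000) × 2.6% × 269/365 = £8450.2849
2030-09-27 to 2030-11-13: 48 days, exemption £365000 → (£537000 − £365000) × 2.6% × 48/365 = £588.0986
2030-11-14 to 2030-12-31: 48 days, exemption £490000 → (£537000 − £490000) × 2.6% × 48/365 = £160.7014
Total = £9199.0849

£9199.08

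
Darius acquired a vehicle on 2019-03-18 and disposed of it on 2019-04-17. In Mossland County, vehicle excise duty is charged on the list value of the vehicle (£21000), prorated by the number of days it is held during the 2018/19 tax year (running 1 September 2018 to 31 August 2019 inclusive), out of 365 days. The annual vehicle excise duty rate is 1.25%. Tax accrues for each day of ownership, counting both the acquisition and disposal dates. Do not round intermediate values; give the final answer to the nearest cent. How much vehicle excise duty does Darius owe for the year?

Days held (2019-03-18 to 2019-04-17): 31 out of 365
Tax = £21000 × 1.25% × 31/365 = £22.2945

£22.29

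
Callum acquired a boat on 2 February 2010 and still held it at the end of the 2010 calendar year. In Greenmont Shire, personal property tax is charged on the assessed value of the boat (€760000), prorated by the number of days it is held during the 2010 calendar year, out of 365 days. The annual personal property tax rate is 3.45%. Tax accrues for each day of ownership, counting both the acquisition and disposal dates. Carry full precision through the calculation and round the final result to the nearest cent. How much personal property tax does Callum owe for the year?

Days held (2 February – 31 December 2010): 333 out of 365
Tax = €760000 × 3.45% × 333/365 = €23921.2603

€23921.26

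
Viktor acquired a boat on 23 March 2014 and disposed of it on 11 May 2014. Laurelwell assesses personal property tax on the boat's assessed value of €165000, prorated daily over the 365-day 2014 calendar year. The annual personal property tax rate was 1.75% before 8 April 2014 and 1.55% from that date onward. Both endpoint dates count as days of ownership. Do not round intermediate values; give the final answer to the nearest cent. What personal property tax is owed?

€364.81

23 March – 7 April 2014: 16 days at 1.75% → €165000 × 1.75% × 16/365 = €126.5753
8 April – 11 May 2014: 34 days at 1.55% → €165000 × 1.55% × 34/365 = €238.2329
Total = €364.8082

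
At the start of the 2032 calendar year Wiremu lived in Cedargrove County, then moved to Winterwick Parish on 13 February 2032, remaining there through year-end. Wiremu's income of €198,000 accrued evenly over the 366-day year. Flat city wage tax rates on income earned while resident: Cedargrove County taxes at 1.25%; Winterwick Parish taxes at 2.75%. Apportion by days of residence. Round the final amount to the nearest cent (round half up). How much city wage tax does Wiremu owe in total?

Cedargrove County, 1 January – 12 February 2032: 43 days → €198,000 × 1.25% × 43/366 = €290.7787
Winterwick Parish, 13 February – 31 December 2032: 323 days → €198,000 × 2.75% × 323/366 = €4,805.2869
Total = €5,096.0656

€5,096.07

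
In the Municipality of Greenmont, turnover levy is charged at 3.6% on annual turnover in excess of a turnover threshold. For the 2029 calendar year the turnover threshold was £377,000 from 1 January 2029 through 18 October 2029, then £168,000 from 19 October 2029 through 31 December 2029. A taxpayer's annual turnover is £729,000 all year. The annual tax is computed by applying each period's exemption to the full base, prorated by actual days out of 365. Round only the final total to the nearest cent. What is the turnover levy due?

1 January – 18 October 2029: 291 days, exemption £377,000 → (£729,000 − £377,000) × 3.6% × 291/365 = £10,102.8822
19 October – 31 December 2029: 74 days, exemption £168,000 → (£729,000 − £168,000) × 3.6% × 74/365 = £4,094.5315
Total = £14,197.4137

£14,197.41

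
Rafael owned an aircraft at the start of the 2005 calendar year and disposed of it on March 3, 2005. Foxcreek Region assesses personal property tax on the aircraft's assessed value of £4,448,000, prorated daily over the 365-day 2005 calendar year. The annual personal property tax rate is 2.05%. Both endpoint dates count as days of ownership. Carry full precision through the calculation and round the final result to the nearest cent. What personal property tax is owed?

Days held (January 1 – March 3, 2005): 62 out of 365
Tax = £4,448,000 × 2.05% × 62/365 = £15,488.7890

£15,488.79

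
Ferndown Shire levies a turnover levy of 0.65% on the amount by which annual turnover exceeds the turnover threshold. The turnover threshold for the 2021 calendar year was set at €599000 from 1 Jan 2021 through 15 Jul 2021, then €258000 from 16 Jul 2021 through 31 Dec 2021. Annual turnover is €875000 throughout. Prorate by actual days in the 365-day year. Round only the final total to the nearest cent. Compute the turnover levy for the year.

€2820.27

1 Jan – 15 Jul 2021: 196 days, exemption €599000 → (€875000 − €599000) × 0.65% × 196/365 = €963.3534
16 Jul – 31 Dec 2021: 169 days, exemption €258000 → (€875000 − €258000) × 0.65% × 169/365 = €1856.9164
Total = €2820.2699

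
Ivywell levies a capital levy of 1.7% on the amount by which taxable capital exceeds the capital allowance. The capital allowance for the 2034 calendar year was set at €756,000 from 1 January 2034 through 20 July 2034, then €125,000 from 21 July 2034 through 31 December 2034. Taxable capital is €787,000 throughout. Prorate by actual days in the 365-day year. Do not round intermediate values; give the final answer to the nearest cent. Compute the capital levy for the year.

1 January – 20 July 2034: 201 days, exemption €756,000 → (€787,000 − €756,000) × 1.7% × 201/365 = €290.2110
21 July – 31 December 2034: 164 days, exemption €125,000 → (€787,000 − €125,000) × 1.7% × 164/365 = €5,056.5918
Total = €5,346.8027

€5,346.80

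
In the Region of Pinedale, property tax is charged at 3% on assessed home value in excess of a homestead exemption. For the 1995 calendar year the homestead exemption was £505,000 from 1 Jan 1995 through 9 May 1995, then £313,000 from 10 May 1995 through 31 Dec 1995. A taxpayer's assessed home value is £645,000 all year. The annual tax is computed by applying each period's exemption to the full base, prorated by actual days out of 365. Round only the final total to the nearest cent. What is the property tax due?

£7,924.27

1 Jan – 9 May 1995: 129 days, exemption £505,000 → (£645,000 − £505,000) × 3% × 129/365 = £1,484.3836
10 May – 31 Dec 1995: 236 days, exemption £313,000 → (£645,000 − £313,000) × 3% × 236/365 = £6,439.8904
Total = £7,924.2740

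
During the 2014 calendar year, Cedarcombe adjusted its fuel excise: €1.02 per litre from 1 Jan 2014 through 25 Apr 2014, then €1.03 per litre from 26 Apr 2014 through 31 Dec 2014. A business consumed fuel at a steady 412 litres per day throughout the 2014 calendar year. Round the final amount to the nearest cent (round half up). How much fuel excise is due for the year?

€154,417.60

1 Jan – 25 Apr 2014: 115 days × 412 litres/day = 47,380 litres at €1.02/litre → €48,327.60
26 Apr – 31 Dec 2014: 250 days × 412 litres/day = 103,000 litres at €1.03/litre → €106,090.00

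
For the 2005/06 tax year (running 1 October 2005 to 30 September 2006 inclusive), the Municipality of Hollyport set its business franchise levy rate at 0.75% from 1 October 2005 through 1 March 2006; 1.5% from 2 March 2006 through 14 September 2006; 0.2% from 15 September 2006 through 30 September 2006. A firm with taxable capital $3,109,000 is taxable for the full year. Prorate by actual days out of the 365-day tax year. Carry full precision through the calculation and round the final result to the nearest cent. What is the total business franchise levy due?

$35,152.99

1 October 2005 – 1 March 2006: 152 days at 0.75% → $3,109,000 × 0.75% × 152/365 = $9,710.3014
2 March – 14 September 2006: 197 days at 1.5% → $3,109,000 × 1.5% × 197/365 = $25,170.1233
15 September – 30 September 2006: 16 days at 0.2% → $3,109,000 × 0.2% × 16/365 = $272.5699
Total = $35,152.9945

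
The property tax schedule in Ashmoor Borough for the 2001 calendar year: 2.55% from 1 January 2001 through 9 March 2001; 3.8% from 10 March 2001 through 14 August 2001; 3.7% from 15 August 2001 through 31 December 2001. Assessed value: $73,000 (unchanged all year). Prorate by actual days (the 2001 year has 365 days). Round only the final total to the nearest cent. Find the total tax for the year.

1 January – 9 March 2001: 68 days at 2.55% → $73,000 × 2.55% × 68/365 = $346.8000
10 March – 14 August 2001: 158 days at 3.8% → $73,000 × 3.8% × 158/365 = $1,200.8000
15 August – 31 December 2001: 139 days at 3.7% → $73,000 × 3.7% × 139/365 = $1,028.6000
Total = $2,576.2000

$2,576.20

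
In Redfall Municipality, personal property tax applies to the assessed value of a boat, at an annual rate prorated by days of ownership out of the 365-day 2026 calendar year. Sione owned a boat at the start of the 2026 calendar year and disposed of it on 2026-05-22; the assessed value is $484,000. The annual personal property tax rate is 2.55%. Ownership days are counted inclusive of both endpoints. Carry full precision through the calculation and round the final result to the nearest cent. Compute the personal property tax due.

Days held (2026-01-01 to 2026-05-22): 142 out of 365
Tax = $484,000 × 2.55% × 142/365 = $4,801.5452

$4,801.55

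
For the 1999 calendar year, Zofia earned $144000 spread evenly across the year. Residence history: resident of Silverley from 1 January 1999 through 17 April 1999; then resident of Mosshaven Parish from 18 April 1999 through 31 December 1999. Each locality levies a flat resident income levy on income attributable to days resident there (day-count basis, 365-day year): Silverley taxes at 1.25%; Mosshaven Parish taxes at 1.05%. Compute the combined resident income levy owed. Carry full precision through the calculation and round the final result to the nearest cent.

Silverley, 1 January – 17 April 1999: 107 days → $144000 × 1.25% × 107/365 = $527.6712
Mosshaven Parish, 18 April – 31 December 1999: 258 days → $144000 × 1.05% × 258/365 = $1068.7562
Total = $1596.4274

$1596.43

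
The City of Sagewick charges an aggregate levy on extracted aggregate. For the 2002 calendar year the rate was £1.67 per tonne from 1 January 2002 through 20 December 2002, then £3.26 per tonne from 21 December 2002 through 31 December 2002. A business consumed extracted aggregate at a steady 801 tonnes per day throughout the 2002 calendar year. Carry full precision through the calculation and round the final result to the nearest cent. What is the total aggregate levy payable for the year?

1 January – 20 December 2002: 354 days × 801 tonnes/day = 283,554 tonnes at £1.67/tonne → £473535.18
21 December – 31 December 2002: 11 days × 801 tonnes/day = 8,811 tonnes at £3.26/tonne → £28723.86

£502259.04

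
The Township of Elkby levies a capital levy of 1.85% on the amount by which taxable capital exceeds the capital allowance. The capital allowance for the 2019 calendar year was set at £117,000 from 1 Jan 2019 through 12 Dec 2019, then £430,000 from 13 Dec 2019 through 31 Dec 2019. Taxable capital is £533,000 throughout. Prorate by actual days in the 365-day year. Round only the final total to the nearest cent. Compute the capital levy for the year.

£7,394.58

1 Jan – 12 Dec 2019: 346 days, exemption £117,000 → (£533,000 − £117,000) × 1.85% × 346/365 = £7,295.3863
13 Dec – 31 Dec 2019: 19 days, exemption £430,000 → (£533,000 − £430,000) × 1.85% × 19/365 = £99.1904
Total = £7,394.5767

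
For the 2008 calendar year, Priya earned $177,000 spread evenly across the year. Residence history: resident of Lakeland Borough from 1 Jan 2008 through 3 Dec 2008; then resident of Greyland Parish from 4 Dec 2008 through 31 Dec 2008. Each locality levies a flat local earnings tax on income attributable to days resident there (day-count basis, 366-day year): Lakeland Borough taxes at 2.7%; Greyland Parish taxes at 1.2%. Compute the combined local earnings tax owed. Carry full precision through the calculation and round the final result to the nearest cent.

Lakeland Borough, 1 Jan – 3 Dec 2008: 338 days → $177,000 × 2.7% × 338/366 = $4,413.3934
Greyland Parish, 4 Dec – 31 Dec 2008: 28 days → $177,000 × 1.2% × 28/366 = $162.4918
Total = $4,575.8852

$4,575.89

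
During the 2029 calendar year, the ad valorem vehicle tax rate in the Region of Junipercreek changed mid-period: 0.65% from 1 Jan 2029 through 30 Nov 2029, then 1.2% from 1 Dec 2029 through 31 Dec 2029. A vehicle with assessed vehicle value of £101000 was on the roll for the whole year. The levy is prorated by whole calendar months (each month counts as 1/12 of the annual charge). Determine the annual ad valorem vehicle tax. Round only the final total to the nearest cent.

1 Jan – 30 Nov 2029: 11 months at 0.65% → £101000 × 0.65% × 11/12 = £601.7917
1 Dec – 31 Dec 2029: 1 month at 1.2% → £101000 × 1.2% × 1/12 = £101.0000
Total = £702.7917

£702.79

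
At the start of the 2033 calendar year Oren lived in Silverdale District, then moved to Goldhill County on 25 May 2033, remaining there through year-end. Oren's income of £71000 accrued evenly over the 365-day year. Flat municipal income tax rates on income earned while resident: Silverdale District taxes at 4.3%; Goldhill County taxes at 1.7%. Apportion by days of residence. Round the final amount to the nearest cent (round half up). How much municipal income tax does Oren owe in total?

£1935.28

Silverdale District, 1 Jan – 24 May 2033: 144 days → £71000 × 4.3% × 144/365 = £1204.4712
Goldhill County, 25 May – 31 Dec 2033: 221 days → £71000 × 1.7% × 221/365 = £730.8137
Total = £1935.2849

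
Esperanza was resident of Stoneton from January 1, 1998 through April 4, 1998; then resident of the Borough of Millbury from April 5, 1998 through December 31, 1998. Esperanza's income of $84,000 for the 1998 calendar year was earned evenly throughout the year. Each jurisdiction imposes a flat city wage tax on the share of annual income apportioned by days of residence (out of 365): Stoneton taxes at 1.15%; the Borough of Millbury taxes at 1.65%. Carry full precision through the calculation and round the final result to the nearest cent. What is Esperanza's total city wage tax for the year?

Stoneton, January 1 – April 4, 1998: 94 days → $84,000 × 1.15% × 94/365 = $248.7781
The Borough of Millbury, April 5 – December 31, 1998: 271 days → $84,000 × 1.65% × 271/365 = $1,029.0575
Total = $1,277.8356

$1,277.84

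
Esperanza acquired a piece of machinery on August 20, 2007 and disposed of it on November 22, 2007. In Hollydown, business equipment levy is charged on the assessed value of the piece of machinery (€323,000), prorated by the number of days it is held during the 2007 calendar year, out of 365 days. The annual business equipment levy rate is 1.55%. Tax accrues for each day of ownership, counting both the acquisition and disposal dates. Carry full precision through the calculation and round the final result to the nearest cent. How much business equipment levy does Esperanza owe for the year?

€1,303.06

Days held (August 20 – November 22, 2007): 95 out of 365
Tax = €323,000 × 1.55% × 95/365 = €1,303.0616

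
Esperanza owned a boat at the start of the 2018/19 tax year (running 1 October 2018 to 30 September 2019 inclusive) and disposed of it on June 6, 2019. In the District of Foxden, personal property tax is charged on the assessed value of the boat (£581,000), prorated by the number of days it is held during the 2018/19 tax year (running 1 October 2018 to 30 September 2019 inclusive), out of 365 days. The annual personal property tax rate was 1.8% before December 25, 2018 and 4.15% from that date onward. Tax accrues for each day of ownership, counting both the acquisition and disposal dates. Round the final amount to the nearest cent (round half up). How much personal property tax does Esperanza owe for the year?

£13,269.08

October 1 – December 24, 2018: 85 days at 1.8% → £581,000 × 1.8% × 85/365 = £2,435.4247
December 25, 2018 – June 6, 2019: 164 days at 4.15% → £581,000 × 4.15% × 164/365 = £10,833.6603
Total = £13,269.0849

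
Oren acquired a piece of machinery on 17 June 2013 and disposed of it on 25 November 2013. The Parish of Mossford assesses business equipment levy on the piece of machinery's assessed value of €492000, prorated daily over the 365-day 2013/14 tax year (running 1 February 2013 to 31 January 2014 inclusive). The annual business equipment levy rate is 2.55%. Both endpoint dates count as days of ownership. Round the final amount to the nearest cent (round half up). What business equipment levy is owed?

€5568.36

Days held (17 June – 25 November 2013): 162 out of 365
Tax = €492000 × 2.55% × 162/365 = €5568.3616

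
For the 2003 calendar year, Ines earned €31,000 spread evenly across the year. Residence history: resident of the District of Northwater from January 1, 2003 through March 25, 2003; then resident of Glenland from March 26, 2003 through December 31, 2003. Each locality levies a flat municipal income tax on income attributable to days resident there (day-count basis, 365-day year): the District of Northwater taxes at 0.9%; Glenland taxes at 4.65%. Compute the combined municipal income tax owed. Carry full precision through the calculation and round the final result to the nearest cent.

€1,173.97

The District of Northwater, January 1 – March 25, 2003: 84 days → €31,000 × 0.9% × 84/365 = €64.2082
Glenland, March 26 – December 31, 2003: 281 days → €31,000 × 4.65% × 281/365 = €1,109.7575
Total = €1,173.9658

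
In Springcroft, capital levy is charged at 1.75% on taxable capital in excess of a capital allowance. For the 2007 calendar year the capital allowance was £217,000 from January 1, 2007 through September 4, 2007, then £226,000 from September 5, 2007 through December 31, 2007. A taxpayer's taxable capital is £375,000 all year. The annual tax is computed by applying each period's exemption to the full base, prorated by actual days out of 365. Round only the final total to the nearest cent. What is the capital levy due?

£2,714.08

January 1 – September 4, 2007: 247 days, exemption £217,000 → (£375,000 − £217,000) × 1.75% × 247/365 = £1,871.1096
September 5 – December 31, 2007: 118 days, exemption £226,000 → (£375,000 − £226,000) × 1.75% × 118/365 = £842.9726
Total = £2,714.0822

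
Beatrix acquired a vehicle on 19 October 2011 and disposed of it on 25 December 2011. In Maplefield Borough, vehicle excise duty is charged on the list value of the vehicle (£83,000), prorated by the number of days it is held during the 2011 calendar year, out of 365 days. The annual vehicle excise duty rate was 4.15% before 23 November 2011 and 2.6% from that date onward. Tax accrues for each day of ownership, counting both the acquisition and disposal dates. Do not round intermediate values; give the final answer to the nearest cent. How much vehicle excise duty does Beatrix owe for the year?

19 October – 22 November 2011: 35 days at 4.15% → £83,000 × 4.15% × 35/365 = £330.2945
23 November – 25 December 2011: 33 days at 2.6% → £83,000 × 2.6% × 33/365 = £195.1068
Total = £525.4014

£525.40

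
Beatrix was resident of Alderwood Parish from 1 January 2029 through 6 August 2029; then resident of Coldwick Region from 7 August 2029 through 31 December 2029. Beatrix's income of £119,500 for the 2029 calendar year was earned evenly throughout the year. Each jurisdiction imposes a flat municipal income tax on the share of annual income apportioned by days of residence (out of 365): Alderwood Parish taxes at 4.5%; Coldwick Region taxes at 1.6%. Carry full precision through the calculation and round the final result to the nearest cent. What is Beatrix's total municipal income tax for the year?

£3,981.81

Alderwood Parish, 1 January – 6 August 2029: 218 days → £119,500 × 4.5% × 218/365 = £3,211.7671
Coldwick Region, 7 August – 31 December 2029: 147 days → £119,500 × 1.6% × 147/365 = £770.0384
Total = £3,981.8055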